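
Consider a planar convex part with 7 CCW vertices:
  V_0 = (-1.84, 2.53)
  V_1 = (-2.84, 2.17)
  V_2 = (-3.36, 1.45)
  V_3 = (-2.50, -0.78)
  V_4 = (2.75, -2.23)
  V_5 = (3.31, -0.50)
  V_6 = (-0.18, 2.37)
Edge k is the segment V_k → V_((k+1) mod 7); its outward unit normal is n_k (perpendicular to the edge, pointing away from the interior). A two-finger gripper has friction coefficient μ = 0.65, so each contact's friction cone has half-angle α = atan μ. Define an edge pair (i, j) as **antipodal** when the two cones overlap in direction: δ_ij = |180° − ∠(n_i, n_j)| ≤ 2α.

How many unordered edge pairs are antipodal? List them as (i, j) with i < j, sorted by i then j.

count = 8; pairs: (0,3), (0,4), (1,4), (2,4), (2,5), (2,6), (3,5), (3,6)

α = atan 0.65 = 33.02°;  2α = 66.05°
n_0 = (-0.3387, +0.9409)
n_1 = (-0.8107, +0.5855)
n_2 = (-0.9330, -0.3598)
n_3 = (-0.2662, -0.9639)
n_4 = (+0.9514, -0.3080)
n_5 = (+0.6352, +0.7724)
n_6 = (+0.0959, +0.9954)
  (0,1): δ = 145.64°  ·
  (0,2): δ = 88.71°  ·
  (0,3): δ = 35.24°  ✓
  (0,4): δ = 52.26°  ✓
  (0,5): δ = 120.77°  ·
  (0,6): δ = 154.70°  ·
  (1,2): δ = 123.07°  ·
  (1,3): δ = 69.60°  ·
  (1,4): δ = 17.90°  ✓
  (1,5): δ = 86.41°  ·
  (1,6): δ = 120.33°  ·
  (2,3): δ = 126.53°  ·
  (2,4): δ = 39.03°  ✓
  (2,5): δ = 29.48°  ✓
  (2,6): δ = 63.41°  ✓
  (3,4): δ = 92.50°  ·
  (3,5): δ = 23.99°  ✓
  (3,6): δ = 9.93°  ✓
  (4,5): δ = 111.50°  ·
  (4,6): δ = 77.57°  ·
  (5,6): δ = 146.07°  ·
antipodal pairs: 8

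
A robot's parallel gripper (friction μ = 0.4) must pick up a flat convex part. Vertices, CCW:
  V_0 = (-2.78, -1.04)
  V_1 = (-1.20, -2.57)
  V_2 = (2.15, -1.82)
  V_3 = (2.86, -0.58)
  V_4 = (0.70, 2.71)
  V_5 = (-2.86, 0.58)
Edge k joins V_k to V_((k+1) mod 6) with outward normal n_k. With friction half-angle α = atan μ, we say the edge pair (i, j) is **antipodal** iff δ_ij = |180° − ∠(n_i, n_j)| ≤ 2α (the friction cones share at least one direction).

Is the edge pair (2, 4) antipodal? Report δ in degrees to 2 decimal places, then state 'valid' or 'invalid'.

δ = 29.31°, valid

α = atan 0.4 = 21.80°;  2α = 43.60°
edge 2: e_2 = (+0.71, +1.24);  n_2 = (+0.8678, -0.4969)
edge 4: e_4 = (-3.56, -2.13);  n_4 = (-0.5134, +0.8581)
∠(n_2, n_4) = 150.69°
δ = |180° − 150.69°| = 29.31°
29.31° ≤ 2α = 43.60°  →  valid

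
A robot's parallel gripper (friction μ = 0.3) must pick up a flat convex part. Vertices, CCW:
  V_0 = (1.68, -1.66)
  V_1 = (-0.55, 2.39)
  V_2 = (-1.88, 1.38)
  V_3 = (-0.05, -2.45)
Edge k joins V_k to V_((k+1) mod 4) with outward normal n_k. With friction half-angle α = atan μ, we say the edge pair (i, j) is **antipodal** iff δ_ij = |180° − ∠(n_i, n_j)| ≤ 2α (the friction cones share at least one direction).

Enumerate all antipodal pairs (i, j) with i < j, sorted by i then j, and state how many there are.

count = 2; pairs: (0,2), (1,3)

α = atan 0.3 = 16.70°;  2α = 33.40°
n_0 = (+0.8760, +0.4823)
n_1 = (-0.6048, +0.7964)
n_2 = (-0.9023, -0.4311)
n_3 = (+0.4154, -0.9096)
  (0,1): δ = 81.62°  ·
  (0,2): δ = 3.30°  ✓
  (0,3): δ = 85.71°  ·
  (1,2): δ = 101.67°  ·
  (1,3): δ = 12.67°  ✓
  (2,3): δ = 91.00°  ·
antipodal pairs: 2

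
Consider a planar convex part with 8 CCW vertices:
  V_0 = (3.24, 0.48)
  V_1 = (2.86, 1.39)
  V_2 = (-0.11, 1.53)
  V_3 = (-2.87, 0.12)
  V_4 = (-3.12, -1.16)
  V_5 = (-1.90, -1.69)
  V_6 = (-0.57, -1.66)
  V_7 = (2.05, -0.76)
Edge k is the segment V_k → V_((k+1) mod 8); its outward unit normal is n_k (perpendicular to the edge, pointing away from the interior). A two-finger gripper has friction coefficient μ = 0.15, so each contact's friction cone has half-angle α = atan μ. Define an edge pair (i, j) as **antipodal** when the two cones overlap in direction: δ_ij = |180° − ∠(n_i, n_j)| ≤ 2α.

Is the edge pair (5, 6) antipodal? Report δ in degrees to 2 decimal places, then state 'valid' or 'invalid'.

δ = 162.33°, invalid

α = atan 0.15 = 8.53°;  2α = 17.06°
edge 5: e_5 = (+1.33, +0.03);  n_5 = (+0.0226, -0.9997)
edge 6: e_6 = (+2.62, +0.90);  n_6 = (+0.3249, -0.9458)
∠(n_5, n_6) = 17.67°
δ = |180° − 17.67°| = 162.33°
162.33° > 2α = 17.06°  →  invalid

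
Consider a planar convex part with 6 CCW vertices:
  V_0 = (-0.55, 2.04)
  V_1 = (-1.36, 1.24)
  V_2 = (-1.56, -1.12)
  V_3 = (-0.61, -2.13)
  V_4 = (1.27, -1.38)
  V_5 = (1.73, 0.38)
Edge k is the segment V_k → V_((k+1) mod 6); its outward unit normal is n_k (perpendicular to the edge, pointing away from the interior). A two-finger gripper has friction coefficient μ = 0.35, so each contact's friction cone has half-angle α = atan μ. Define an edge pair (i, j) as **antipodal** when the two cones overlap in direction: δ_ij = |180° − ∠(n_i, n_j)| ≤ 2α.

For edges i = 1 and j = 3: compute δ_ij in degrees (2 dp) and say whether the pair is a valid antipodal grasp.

δ = 63.41°, invalid

α = atan 0.35 = 19.29°;  2α = 38.58°
edge 1: e_1 = (-0.20, -2.36);  n_1 = (-0.9964, +0.0844)
edge 3: e_3 = (+1.88, +0.75);  n_3 = (+0.3705, -0.9288)
∠(n_1, n_3) = 116.59°
δ = |180° − 116.59°| = 63.41°
63.41° > 2α = 38.58°  →  invalid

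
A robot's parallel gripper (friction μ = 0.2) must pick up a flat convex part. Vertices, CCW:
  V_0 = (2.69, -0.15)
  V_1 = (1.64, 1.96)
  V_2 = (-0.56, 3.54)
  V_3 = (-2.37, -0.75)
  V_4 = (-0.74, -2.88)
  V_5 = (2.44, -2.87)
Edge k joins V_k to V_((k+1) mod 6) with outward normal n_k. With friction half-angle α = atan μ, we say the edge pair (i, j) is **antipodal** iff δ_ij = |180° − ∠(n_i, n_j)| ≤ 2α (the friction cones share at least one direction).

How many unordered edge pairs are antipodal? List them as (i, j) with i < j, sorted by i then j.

count = 3; pairs: (0,3), (1,3), (2,5)

α = atan 0.2 = 11.31°;  2α = 22.62°
n_0 = (+0.8953, +0.4455)
n_1 = (+0.5833, +0.8122)
n_2 = (-0.9214, +0.3887)
n_3 = (-0.7941, -0.6077)
n_4 = (+0.0031, -1.0000)
n_5 = (+0.9958, -0.0915)
  (0,1): δ = 152.14°  ·
  (0,2): δ = 49.33°  ·
  (0,3): δ = 10.97°  ✓
  (0,4): δ = 63.72°  ·
  (0,5): δ = 148.29°  ·
  (1,2): δ = 77.19°  ·
  (1,3): δ = 16.89°  ✓
  (1,4): δ = 35.87°  ·
  (1,5): δ = 120.43°  ·
  (2,3): δ = 119.70°  ·
  (2,4): δ = 66.94°  ·
  (2,5): δ = 17.62°  ✓
  (3,4): δ = 127.25°  ·
  (3,5): δ = 42.68°  ·
  (4,5): δ = 95.43°  ·
antipodal pairs: 3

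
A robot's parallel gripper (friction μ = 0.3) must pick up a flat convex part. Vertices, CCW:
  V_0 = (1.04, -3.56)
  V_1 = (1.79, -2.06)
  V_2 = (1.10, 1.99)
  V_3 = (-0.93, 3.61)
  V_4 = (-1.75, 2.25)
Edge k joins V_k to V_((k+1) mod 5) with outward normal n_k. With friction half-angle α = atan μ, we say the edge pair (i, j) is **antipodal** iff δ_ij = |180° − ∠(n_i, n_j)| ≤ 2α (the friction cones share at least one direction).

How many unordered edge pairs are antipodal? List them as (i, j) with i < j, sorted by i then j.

count = 3; pairs: (0,3), (1,4), (2,4)

α = atan 0.3 = 16.70°;  2α = 33.40°
n_0 = (+0.8944, -0.4472)
n_1 = (+0.9858, +0.1680)
n_2 = (+0.6238, +0.7816)
n_3 = (-0.8564, +0.5163)
n_4 = (-0.9015, -0.4329)
  (0,1): δ = 143.77°  ·
  (0,2): δ = 102.03°  ·
  (0,3): δ = 4.52°  ✓
  (0,4): δ = 52.22°  ·
  (1,2): δ = 138.26°  ·
  (1,3): δ = 40.76°  ·
  (1,4): δ = 15.98°  ✓
  (2,3): δ = 82.50°  ·
  (2,4): δ = 25.76°  ✓
  (3,4): δ = 123.26°  ·
antipodal pairs: 3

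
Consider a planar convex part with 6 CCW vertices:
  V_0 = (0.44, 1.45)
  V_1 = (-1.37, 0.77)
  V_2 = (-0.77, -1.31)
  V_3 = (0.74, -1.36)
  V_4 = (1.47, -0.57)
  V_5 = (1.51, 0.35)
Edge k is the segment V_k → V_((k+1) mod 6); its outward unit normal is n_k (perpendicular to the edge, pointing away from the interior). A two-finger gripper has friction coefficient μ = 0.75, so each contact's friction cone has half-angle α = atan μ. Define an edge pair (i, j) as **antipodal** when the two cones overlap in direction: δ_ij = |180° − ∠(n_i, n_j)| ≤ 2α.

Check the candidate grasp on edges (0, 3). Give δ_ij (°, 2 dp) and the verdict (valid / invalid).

α = atan 0.75 = 36.87°;  2α = 73.74°
edge 0: e_0 = (-1.81, -0.68);  n_0 = (-0.3517, +0.9361)
edge 3: e_3 = (+0.73, +0.79);  n_3 = (+0.7344, -0.6787)
∠(n_0, n_3) = 153.33°
δ = |180° − 153.33°| = 26.67°
26.67° ≤ 2α = 73.74°  →  valid

δ = 26.67°, valid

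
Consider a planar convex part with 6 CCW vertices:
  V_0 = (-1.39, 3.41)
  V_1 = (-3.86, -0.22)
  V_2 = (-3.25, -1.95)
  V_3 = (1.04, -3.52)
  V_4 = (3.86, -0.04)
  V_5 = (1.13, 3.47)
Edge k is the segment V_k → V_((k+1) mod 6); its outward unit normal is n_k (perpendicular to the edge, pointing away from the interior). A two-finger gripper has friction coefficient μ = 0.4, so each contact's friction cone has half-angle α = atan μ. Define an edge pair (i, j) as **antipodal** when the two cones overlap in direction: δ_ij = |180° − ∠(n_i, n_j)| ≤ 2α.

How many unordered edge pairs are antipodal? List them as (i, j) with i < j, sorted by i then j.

count = 4; pairs: (0,3), (1,4), (2,4), (2,5)

α = atan 0.4 = 21.80°;  2α = 43.60°
n_0 = (-0.8268, +0.5626)
n_1 = (-0.9431, -0.3325)
n_2 = (-0.3437, -0.9391)
n_3 = (+0.7769, -0.6296)
n_4 = (+0.7894, +0.6139)
n_5 = (-0.0238, +0.9997)
  (0,1): δ = 126.34°  ·
  (0,2): δ = 75.87°  ·
  (0,3): δ = 4.79°  ✓
  (0,4): δ = 72.11°  ·
  (0,5): δ = 125.60°  ·
  (1,2): δ = 129.52°  ·
  (1,3): δ = 58.44°  ·
  (1,4): δ = 18.45°  ✓
  (1,5): δ = 71.94°  ·
  (2,3): δ = 108.92°  ·
  (2,4): δ = 32.02°  ✓
  (2,5): δ = 21.46°  ✓
  (3,4): δ = 103.11°  ·
  (3,5): δ = 49.62°  ·
  (4,5): δ = 126.51°  ·
antipodal pairs: 4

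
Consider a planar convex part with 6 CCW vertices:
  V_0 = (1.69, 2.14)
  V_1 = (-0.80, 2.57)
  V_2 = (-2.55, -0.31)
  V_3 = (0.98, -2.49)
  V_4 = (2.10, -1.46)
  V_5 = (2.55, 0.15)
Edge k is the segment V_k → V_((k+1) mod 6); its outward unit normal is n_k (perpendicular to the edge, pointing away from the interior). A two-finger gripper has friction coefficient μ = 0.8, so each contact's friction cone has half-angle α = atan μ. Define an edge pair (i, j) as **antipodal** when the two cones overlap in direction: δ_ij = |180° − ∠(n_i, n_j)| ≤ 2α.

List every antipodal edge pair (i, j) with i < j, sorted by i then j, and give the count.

α = atan 0.8 = 38.66°;  2α = 77.32°
n_0 = (+0.1702, +0.9854)
n_1 = (-0.8546, +0.5193)
n_2 = (-0.5254, -0.8508)
n_3 = (+0.6769, -0.7361)
n_4 = (+0.9631, -0.2692)
n_5 = (+0.9179, +0.3967)
  (0,1): δ = 111.49°  ·
  (0,2): δ = 21.90°  ✓
  (0,3): δ = 52.40°  ✓
  (0,4): δ = 84.18°  ·
  (0,5): δ = 123.17°  ·
  (1,2): δ = 90.41°  ·
  (1,3): δ = 16.11°  ✓
  (1,4): δ = 15.67°  ✓
  (1,5): δ = 54.66°  ✓
  (2,3): δ = 105.70°  ·
  (2,4): δ = 73.92°  ✓
  (2,5): δ = 34.93°  ✓
  (3,4): δ = 148.22°  ·
  (3,5): δ = 109.23°  ·
  (4,5): δ = 141.01°  ·
antipodal pairs: 7

count = 7; pairs: (0,2), (0,3), (1,3), (1,4), (1,5), (2,4), (2,5)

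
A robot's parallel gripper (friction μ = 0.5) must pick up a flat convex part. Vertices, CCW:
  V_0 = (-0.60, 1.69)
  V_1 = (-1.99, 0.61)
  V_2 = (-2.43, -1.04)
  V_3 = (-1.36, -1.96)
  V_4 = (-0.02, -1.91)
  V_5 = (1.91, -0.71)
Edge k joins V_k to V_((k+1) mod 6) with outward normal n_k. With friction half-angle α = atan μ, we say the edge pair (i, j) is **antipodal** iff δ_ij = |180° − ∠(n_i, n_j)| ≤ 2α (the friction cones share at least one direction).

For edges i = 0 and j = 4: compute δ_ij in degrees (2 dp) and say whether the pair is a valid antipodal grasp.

α = atan 0.5 = 26.57°;  2α = 53.13°
edge 0: e_0 = (-1.39, -1.08);  n_0 = (-0.6135, +0.7897)
edge 4: e_4 = (+1.93, +1.20);  n_4 = (+0.5280, -0.8492)
∠(n_0, n_4) = 174.03°
δ = |180° − 174.03°| = 5.97°
5.97° ≤ 2α = 53.13°  →  valid

δ = 5.97°, valid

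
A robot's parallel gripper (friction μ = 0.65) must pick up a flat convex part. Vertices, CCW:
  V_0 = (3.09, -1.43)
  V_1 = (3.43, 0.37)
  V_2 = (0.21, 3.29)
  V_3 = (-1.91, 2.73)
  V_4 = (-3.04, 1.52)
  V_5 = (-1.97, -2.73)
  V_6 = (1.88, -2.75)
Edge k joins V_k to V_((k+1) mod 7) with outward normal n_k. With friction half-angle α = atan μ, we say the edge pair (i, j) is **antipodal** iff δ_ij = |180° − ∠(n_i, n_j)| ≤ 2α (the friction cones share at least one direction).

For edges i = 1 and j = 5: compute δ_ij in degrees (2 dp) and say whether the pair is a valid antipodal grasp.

α = atan 0.65 = 33.02°;  2α = 66.05°
edge 1: e_1 = (-3.22, +2.92);  n_1 = (+0.6718, +0.7408)
edge 5: e_5 = (+3.85, -0.02);  n_5 = (-0.0052, -1.0000)
∠(n_1, n_5) = 138.09°
δ = |180° − 138.09°| = 41.91°
41.91° ≤ 2α = 66.05°  →  valid

δ = 41.91°, valid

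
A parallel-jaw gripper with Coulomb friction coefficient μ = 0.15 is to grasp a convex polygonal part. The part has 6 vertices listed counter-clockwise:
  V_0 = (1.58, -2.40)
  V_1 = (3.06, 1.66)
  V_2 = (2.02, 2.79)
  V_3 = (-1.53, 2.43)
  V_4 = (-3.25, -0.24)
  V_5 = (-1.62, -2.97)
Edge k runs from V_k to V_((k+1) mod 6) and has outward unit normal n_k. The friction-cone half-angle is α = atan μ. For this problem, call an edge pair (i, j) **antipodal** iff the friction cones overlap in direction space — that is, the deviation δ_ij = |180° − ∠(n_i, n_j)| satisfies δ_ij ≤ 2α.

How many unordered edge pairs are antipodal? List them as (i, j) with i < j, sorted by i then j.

α = atan 0.15 = 8.53°;  2α = 17.06°
n_0 = (+0.9395, -0.3425)
n_1 = (+0.7358, +0.6772)
n_2 = (-0.1009, +0.9949)
n_3 = (-0.8407, +0.5416)
n_4 = (-0.8586, -0.5126)
n_5 = (+0.1754, -0.9845)
  (0,1): δ = 117.35°  ·
  (0,2): δ = 64.18°  ·
  (0,3): δ = 12.76°  ✓
  (0,4): δ = 50.87°  ·
  (0,5): δ = 120.13°  ·
  (1,2): δ = 126.83°  ·
  (1,3): δ = 75.41°  ·
  (1,4): δ = 11.78°  ✓
  (1,5): δ = 57.47°  ·
  (2,3): δ = 128.58°  ·
  (2,4): δ = 64.95°  ·
  (2,5): δ = 4.31°  ✓
  (3,4): δ = 116.37°  ·
  (3,5): δ = 47.11°  ·
  (4,5): δ = 110.74°  ·
antipodal pairs: 3

count = 3; pairs: (0,3), (1,4), (2,5)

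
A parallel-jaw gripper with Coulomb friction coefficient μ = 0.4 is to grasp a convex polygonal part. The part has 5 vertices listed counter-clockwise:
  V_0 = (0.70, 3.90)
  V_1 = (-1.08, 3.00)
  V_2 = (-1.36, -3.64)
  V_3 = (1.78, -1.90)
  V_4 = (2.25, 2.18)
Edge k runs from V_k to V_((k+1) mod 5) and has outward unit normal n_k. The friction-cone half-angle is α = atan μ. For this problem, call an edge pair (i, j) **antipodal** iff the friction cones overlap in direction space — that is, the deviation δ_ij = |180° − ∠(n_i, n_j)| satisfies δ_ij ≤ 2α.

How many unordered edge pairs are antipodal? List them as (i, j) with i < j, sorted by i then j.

count = 2; pairs: (0,2), (1,3)

α = atan 0.4 = 21.80°;  2α = 43.60°
n_0 = (-0.4512, +0.8924)
n_1 = (-0.9991, +0.0421)
n_2 = (+0.4847, -0.8747)
n_3 = (+0.9934, -0.1144)
n_4 = (+0.7429, +0.6694)
  (0,1): δ = 119.24°  ·
  (0,2): δ = 2.17°  ✓
  (0,3): δ = 56.61°  ·
  (0,4): δ = 105.20°  ·
  (1,2): δ = 58.59°  ·
  (1,3): δ = 4.16°  ✓
  (1,4): δ = 44.44°  ·
  (2,3): δ = 125.56°  ·
  (2,4): δ = 76.97°  ·
  (3,4): δ = 131.40°  ·
antipodal pairs: 2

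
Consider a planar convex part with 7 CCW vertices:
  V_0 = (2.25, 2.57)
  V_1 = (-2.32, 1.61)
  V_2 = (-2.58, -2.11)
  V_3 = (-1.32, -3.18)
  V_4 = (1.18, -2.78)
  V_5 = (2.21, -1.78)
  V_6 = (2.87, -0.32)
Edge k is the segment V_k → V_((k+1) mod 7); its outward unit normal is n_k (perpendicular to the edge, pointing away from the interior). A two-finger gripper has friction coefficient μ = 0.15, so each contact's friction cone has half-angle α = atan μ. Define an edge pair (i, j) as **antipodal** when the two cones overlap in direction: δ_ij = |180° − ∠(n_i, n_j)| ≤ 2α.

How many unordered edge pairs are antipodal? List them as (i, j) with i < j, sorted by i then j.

count = 2; pairs: (0,3), (1,6)

α = atan 0.15 = 8.53°;  2α = 17.06°
n_0 = (-0.2056, +0.9786)
n_1 = (-0.9976, +0.0697)
n_2 = (-0.6473, -0.7622)
n_3 = (+0.1580, -0.9874)
n_4 = (+0.6966, -0.7175)
n_5 = (+0.9112, -0.4119)
n_6 = (+0.9778, +0.2098)
  (0,1): δ = 105.86°  ·
  (0,2): δ = 52.20°  ·
  (0,3): δ = 2.77°  ✓
  (0,4): δ = 32.29°  ·
  (0,5): δ = 53.81°  ·
  (0,6): δ = 90.24°  ·
  (1,2): δ = 126.34°  ·
  (1,3): δ = 76.91°  ·
  (1,4): δ = 41.85°  ·
  (1,5): δ = 20.33°  ·
  (1,6): δ = 16.11°  ✓
  (2,3): δ = 130.57°  ·
  (2,4): δ = 95.51°  ·
  (2,5): δ = 73.99°  ·
  (2,6): δ = 37.55°  ·
  (3,4): δ = 144.94°  ·
  (3,5): δ = 123.42°  ·
  (3,6): δ = 86.98°  ·
  (4,5): δ = 158.48°  ·
  (4,6): δ = 122.05°  ·
  (5,6): δ = 143.57°  ·
antipodal pairs: 2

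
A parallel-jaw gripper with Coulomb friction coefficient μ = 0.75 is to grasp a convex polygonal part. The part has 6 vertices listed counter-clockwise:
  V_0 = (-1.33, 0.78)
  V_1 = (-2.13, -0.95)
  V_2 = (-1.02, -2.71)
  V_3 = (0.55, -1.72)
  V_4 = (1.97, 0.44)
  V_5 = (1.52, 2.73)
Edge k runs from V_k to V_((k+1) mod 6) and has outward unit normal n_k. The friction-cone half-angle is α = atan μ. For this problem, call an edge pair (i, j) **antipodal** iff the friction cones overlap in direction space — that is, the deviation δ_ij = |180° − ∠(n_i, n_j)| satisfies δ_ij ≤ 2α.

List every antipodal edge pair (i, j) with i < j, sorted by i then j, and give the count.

α = atan 0.75 = 36.87°;  2α = 73.74°
n_0 = (-0.9077, +0.4197)
n_1 = (-0.8458, -0.5335)
n_2 = (+0.5334, -0.8459)
n_3 = (+0.8356, -0.5493)
n_4 = (+0.9812, +0.1928)
n_5 = (-0.5647, +0.8253)
  (0,1): δ = 122.94°  ·
  (0,2): δ = 32.95°  ✓
  (0,3): δ = 8.50°  ✓
  (0,4): δ = 35.93°  ✓
  (0,5): δ = 149.20°  ·
  (1,2): δ = 90.00°  ·
  (1,3): δ = 65.56°  ✓
  (1,4): δ = 21.12°  ✓
  (1,5): δ = 92.14°  ·
  (2,3): δ = 155.56°  ·
  (2,4): δ = 111.12°  ·
  (2,5): δ = 2.15°  ✓
  (3,4): δ = 135.56°  ·
  (3,5): δ = 22.30°  ✓
  (4,5): δ = 66.74°  ✓
antipodal pairs: 8

count = 8; pairs: (0,2), (0,3), (0,4), (1,3), (1,4), (2,5), (3,5), (4,5)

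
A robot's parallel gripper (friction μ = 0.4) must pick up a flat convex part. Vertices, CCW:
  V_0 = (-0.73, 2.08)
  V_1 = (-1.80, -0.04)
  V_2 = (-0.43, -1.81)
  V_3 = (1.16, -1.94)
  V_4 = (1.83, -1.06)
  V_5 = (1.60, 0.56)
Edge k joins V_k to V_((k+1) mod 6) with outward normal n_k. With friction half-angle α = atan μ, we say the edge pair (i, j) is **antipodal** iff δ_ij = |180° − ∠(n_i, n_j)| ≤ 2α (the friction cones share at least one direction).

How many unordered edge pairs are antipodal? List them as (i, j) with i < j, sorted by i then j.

α = atan 0.4 = 21.80°;  2α = 43.60°
n_0 = (-0.8927, +0.4506)
n_1 = (-0.7908, -0.6121)
n_2 = (-0.0815, -0.9967)
n_3 = (+0.7956, -0.6058)
n_4 = (+0.9901, +0.1406)
n_5 = (+0.5464, +0.8375)
  (0,1): δ = 115.48°  ·
  (0,2): δ = 67.89°  ·
  (0,3): δ = 10.50°  ✓
  (0,4): δ = 34.86°  ✓
  (0,5): δ = 83.66°  ·
  (1,2): δ = 132.41°  ·
  (1,3): δ = 75.02°  ·
  (1,4): δ = 29.66°  ✓
  (1,5): δ = 19.14°  ✓
  (2,3): δ = 122.61°  ·
  (2,4): δ = 77.25°  ·
  (2,5): δ = 28.44°  ✓
  (3,4): δ = 134.64°  ·
  (3,5): δ = 85.83°  ·
  (4,5): δ = 131.20°  ·
antipodal pairs: 5

count = 5; pairs: (0,3), (0,4), (1,4), (1,5), (2,5)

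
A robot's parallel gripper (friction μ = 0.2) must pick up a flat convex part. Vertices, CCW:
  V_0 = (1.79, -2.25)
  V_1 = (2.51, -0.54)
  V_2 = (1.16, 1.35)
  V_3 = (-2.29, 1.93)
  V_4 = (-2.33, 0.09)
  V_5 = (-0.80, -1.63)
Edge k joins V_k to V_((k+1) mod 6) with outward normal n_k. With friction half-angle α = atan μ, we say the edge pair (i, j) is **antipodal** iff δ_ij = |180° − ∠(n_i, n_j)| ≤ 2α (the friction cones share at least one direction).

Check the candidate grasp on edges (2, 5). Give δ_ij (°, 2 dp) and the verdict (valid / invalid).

α = atan 0.2 = 11.31°;  2α = 22.62°
edge 2: e_2 = (-3.45, +0.58);  n_2 = (+0.1658, +0.9862)
edge 5: e_5 = (+2.59, -0.62);  n_5 = (-0.2328, -0.9725)
∠(n_2, n_5) = 176.08°
δ = |180° − 176.08°| = 3.92°
3.92° ≤ 2α = 22.62°  →  valid

δ = 3.92°, valid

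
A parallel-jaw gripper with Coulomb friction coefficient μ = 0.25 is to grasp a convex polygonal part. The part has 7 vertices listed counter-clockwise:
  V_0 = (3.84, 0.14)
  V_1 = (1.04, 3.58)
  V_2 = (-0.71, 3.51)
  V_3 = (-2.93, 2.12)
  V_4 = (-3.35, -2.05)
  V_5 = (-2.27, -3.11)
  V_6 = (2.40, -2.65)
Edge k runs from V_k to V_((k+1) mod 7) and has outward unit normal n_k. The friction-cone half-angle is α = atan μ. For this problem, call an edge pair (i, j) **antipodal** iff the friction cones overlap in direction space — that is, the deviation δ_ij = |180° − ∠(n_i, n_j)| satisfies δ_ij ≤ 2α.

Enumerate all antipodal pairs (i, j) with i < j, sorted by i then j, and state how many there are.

count = 4; pairs: (0,4), (1,5), (2,5), (3,6)

α = atan 0.25 = 14.04°;  2α = 28.07°
n_0 = (+0.7756, +0.6313)
n_1 = (-0.0400, +0.9992)
n_2 = (-0.5307, +0.8476)
n_3 = (-0.9950, +0.1002)
n_4 = (-0.7005, -0.7137)
n_5 = (+0.0980, -0.9952)
n_6 = (+0.8886, -0.4586)
  (0,1): δ = 126.85°  ·
  (0,2): δ = 97.09°  ·
  (0,3): δ = 44.90°  ·
  (0,4): δ = 6.39°  ✓
  (0,5): δ = 56.48°  ·
  (0,6): δ = 113.56°  ·
  (1,2): δ = 150.24°  ·
  (1,3): δ = 98.04°  ·
  (1,4): δ = 46.76°  ·
  (1,5): δ = 3.33°  ✓
  (1,6): δ = 60.41°  ·
  (2,3): δ = 127.80°  ·
  (2,4): δ = 76.52°  ·
  (2,5): δ = 26.43°  ✓
  (2,6): δ = 30.65°  ·
  (3,4): δ = 128.71°  ·
  (3,5): δ = 78.62°  ·
  (3,6): δ = 21.55°  ✓
  (4,5): δ = 129.91°  ·
  (4,6): δ = 72.84°  ·
  (5,6): δ = 122.93°  ·
antipodal pairs: 4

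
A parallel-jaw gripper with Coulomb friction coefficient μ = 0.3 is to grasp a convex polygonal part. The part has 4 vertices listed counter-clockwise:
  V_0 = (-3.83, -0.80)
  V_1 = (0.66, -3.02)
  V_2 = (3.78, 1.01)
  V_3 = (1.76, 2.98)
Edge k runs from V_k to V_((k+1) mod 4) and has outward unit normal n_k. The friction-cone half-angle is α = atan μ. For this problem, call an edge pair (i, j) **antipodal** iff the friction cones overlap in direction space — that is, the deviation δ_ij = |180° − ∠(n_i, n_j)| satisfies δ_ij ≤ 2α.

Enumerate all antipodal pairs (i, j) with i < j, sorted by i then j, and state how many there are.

α = atan 0.3 = 16.70°;  2α = 33.40°
n_0 = (-0.4432, -0.8964)
n_1 = (+0.7907, -0.6122)
n_2 = (+0.6982, +0.7159)
n_3 = (-0.5602, +0.8284)
  (0,1): δ = 101.44°  ·
  (0,2): δ = 17.97°  ✓
  (0,3): δ = 60.38°  ·
  (1,2): δ = 96.54°  ·
  (1,3): δ = 18.19°  ✓
  (2,3): δ = 101.65°  ·
antipodal pairs: 2

count = 2; pairs: (0,2), (1,3)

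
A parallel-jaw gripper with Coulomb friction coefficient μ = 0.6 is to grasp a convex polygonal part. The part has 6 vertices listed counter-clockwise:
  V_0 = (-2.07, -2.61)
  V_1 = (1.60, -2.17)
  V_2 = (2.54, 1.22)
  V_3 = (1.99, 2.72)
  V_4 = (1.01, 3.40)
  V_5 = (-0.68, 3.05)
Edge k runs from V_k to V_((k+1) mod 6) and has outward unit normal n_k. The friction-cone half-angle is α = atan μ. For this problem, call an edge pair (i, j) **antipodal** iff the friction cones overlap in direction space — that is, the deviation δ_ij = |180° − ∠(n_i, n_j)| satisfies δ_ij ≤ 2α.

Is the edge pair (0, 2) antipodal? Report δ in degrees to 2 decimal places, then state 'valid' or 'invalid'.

δ = 76.70°, invalid

α = atan 0.6 = 30.96°;  2α = 61.93°
edge 0: e_0 = (+3.67, +0.44);  n_0 = (+0.1190, -0.9929)
edge 2: e_2 = (-0.55, +1.50);  n_2 = (+0.9389, +0.3443)
∠(n_0, n_2) = 103.30°
δ = |180° − 103.30°| = 76.70°
76.70° > 2α = 61.93°  →  invalid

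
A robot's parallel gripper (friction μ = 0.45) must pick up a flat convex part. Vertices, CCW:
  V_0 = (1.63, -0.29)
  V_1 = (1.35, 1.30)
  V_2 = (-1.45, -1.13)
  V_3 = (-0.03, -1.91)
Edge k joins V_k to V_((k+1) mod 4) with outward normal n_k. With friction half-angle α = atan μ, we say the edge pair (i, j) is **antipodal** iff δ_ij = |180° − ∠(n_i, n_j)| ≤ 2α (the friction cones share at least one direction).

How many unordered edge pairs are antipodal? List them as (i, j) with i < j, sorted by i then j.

count = 1; pairs: (1,3)

α = atan 0.45 = 24.23°;  2α = 48.46°
n_0 = (+0.9848, +0.1734)
n_1 = (-0.6554, +0.7552)
n_2 = (-0.4814, -0.8765)
n_3 = (+0.6984, -0.7157)
  (0,1): δ = 59.03°  ·
  (0,2): δ = 51.23°  ·
  (0,3): δ = 124.31°  ·
  (1,2): δ = 69.73°  ·
  (1,3): δ = 3.35°  ✓
  (2,3): δ = 106.92°  ·
antipodal pairs: 1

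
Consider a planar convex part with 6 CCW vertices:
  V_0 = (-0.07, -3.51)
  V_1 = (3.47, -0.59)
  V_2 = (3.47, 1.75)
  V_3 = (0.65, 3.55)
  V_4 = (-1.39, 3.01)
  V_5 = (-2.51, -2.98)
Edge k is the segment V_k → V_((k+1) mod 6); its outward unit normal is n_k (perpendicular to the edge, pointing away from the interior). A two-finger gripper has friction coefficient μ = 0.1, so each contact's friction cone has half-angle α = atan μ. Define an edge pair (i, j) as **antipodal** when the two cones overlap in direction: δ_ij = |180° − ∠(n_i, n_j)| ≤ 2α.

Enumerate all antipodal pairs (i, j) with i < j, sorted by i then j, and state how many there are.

count = 1; pairs: (1,4)

α = atan 0.1 = 5.71°;  2α = 11.42°
n_0 = (+0.6363, -0.7714)
n_1 = (+1.0000, -0.0000)
n_2 = (+0.5380, +0.8429)
n_3 = (-0.2559, +0.9667)
n_4 = (-0.9830, +0.1838)
n_5 = (-0.2123, -0.9772)
  (0,1): δ = 129.52°  ·
  (0,2): δ = 72.07°  ·
  (0,3): δ = 24.69°  ·
  (0,4): δ = 39.89°  ·
  (0,5): δ = 128.23°  ·
  (1,2): δ = 122.55°  ·
  (1,3): δ = 75.17°  ·
  (1,4): δ = 10.59°  ✓
  (1,5): δ = 77.74°  ·
  (2,3): δ = 132.62°  ·
  (2,4): δ = 68.04°  ·
  (2,5): δ = 20.29°  ·
  (3,4): δ = 115.42°  ·
  (3,5): δ = 27.08°  ·
  (4,5): δ = 91.66°  ·
antipodal pairs: 1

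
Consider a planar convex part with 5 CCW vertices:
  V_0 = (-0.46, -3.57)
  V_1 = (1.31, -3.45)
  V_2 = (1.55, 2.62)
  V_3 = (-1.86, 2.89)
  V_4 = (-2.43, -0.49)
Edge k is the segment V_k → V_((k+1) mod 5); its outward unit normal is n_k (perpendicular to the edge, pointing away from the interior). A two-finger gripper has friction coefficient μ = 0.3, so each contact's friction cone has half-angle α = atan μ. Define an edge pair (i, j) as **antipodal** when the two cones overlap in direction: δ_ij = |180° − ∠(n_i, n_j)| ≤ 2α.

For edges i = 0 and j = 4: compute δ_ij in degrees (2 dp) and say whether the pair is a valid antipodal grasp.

δ = 118.72°, invalid

α = atan 0.3 = 16.70°;  2α = 33.40°
edge 0: e_0 = (+1.77, +0.12);  n_0 = (+0.0676, -0.9977)
edge 4: e_4 = (+1.97, -3.08);  n_4 = (-0.8424, -0.5388)
∠(n_0, n_4) = 61.28°
δ = |180° − 61.28°| = 118.72°
118.72° > 2α = 33.40°  →  invalid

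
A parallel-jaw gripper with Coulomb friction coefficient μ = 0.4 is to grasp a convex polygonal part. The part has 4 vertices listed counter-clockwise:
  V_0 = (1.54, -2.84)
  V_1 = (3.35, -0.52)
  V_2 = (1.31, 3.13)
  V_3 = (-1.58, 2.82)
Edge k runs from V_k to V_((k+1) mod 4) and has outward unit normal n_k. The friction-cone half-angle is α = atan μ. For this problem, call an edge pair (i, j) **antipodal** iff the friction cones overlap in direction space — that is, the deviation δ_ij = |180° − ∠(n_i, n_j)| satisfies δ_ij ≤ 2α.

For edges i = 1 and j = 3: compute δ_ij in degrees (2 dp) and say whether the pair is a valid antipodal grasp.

α = atan 0.4 = 21.80°;  2α = 43.60°
edge 1: e_1 = (-2.04, +3.65);  n_1 = (+0.8729, +0.4879)
edge 3: e_3 = (+3.12, -5.66);  n_3 = (-0.8758, -0.4828)
∠(n_1, n_3) = 179.66°
δ = |180° − 179.66°| = 0.34°
0.34° ≤ 2α = 43.60°  →  valid

δ = 0.34°, valid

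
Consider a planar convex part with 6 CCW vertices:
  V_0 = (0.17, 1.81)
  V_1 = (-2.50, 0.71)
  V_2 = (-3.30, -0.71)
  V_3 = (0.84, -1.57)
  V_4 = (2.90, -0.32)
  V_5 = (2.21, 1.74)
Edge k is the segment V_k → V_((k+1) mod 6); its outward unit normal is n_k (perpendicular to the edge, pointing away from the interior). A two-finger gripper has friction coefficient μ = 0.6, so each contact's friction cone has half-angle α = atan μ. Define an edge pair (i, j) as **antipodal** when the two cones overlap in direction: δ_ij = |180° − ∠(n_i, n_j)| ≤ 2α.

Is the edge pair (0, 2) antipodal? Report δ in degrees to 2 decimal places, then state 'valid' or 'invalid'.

δ = 34.13°, valid

α = atan 0.6 = 30.96°;  2α = 61.93°
edge 0: e_0 = (-2.67, -1.10);  n_0 = (-0.3809, +0.9246)
edge 2: e_2 = (+4.14, -0.86);  n_2 = (-0.2034, -0.9791)
∠(n_0, n_2) = 145.87°
δ = |180° − 145.87°| = 34.13°
34.13° ≤ 2α = 61.93°  →  valid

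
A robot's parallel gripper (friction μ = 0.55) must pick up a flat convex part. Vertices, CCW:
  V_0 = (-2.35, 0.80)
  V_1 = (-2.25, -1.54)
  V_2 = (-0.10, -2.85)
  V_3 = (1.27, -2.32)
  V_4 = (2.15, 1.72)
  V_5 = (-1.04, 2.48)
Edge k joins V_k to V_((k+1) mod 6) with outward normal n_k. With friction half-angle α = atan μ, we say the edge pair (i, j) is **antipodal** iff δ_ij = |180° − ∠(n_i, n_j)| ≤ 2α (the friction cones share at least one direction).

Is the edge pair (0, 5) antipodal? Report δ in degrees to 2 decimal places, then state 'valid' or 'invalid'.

α = atan 0.55 = 28.81°;  2α = 57.62°
edge 0: e_0 = (+0.10, -2.34);  n_0 = (-0.9991, -0.0427)
edge 5: e_5 = (-1.31, -1.68);  n_5 = (-0.7886, +0.6149)
∠(n_0, n_5) = 40.39°
δ = |180° − 40.39°| = 139.61°
139.61° > 2α = 57.62°  →  invalid

δ = 139.61°, invalid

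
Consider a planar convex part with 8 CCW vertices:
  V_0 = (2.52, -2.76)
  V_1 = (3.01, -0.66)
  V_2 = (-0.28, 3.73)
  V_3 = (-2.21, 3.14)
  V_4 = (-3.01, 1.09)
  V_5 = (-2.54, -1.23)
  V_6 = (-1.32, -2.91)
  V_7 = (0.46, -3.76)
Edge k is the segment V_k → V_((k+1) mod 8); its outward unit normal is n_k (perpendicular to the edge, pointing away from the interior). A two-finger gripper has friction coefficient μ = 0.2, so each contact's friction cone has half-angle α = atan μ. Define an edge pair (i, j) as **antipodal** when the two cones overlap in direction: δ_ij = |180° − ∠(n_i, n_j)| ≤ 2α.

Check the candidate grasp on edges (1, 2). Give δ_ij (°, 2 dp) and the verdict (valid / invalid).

α = atan 0.2 = 11.31°;  2α = 22.62°
edge 1: e_1 = (-3.29, +4.39);  n_1 = (+0.8002, +0.5997)
edge 2: e_2 = (-1.93, -0.59);  n_2 = (-0.2923, +0.9563)
∠(n_1, n_2) = 70.15°
δ = |180° − 70.15°| = 109.85°
109.85° > 2α = 22.62°  →  invalid

δ = 109.85°, invalid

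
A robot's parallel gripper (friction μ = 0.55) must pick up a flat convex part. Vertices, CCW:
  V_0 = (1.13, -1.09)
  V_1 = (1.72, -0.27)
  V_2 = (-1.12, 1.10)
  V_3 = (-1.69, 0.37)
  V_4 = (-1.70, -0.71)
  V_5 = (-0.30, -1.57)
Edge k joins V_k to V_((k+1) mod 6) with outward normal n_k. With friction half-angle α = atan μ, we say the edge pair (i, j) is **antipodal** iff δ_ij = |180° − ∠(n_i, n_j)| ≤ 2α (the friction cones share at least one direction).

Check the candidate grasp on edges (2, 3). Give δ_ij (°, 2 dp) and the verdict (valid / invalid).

α = atan 0.55 = 28.81°;  2α = 57.62°
edge 2: e_2 = (-0.57, -0.73);  n_2 = (-0.7882, +0.6154)
edge 3: e_3 = (-0.01, -1.08);  n_3 = (-1.0000, +0.0093)
∠(n_2, n_3) = 37.45°
δ = |180° − 37.45°| = 142.55°
142.55° > 2α = 57.62°  →  invalid

δ = 142.55°, invalid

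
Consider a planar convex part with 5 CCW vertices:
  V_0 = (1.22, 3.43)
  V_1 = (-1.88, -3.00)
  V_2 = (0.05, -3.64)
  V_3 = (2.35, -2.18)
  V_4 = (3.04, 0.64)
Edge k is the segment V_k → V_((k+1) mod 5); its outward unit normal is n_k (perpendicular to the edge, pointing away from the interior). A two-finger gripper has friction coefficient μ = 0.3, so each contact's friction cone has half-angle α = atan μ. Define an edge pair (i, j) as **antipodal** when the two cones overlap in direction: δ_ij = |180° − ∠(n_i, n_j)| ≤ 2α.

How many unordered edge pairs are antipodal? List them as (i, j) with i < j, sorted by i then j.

α = atan 0.3 = 16.70°;  2α = 33.40°
n_0 = (-0.9008, +0.4343)
n_1 = (-0.3148, -0.9492)
n_2 = (+0.5359, -0.8443)
n_3 = (+0.9713, -0.2377)
n_4 = (+0.8376, +0.5464)
  (0,1): δ = 82.61°  ·
  (0,2): δ = 31.85°  ✓
  (0,3): δ = 11.99°  ✓
  (0,4): δ = 58.86°  ·
  (1,2): δ = 129.25°  ·
  (1,3): δ = 85.40°  ·
  (1,4): δ = 38.54°  ·
  (2,3): δ = 136.16°  ·
  (2,4): δ = 89.29°  ·
  (3,4): δ = 133.13°  ·
antipodal pairs: 2

count = 2; pairs: (0,2), (0,3)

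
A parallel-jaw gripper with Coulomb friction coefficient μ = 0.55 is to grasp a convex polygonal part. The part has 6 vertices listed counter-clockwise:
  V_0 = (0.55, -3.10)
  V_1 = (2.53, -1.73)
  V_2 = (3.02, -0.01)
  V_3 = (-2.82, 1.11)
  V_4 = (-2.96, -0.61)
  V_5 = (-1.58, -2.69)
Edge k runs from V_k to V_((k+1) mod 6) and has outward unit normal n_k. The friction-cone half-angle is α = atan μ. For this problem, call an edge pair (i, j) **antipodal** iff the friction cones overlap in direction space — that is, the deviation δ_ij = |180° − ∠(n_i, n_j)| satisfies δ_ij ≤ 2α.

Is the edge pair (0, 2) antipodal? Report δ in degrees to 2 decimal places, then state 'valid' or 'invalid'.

α = atan 0.55 = 28.81°;  2α = 57.62°
edge 0: e_0 = (+1.98, +1.37);  n_0 = (+0.5690, -0.8223)
edge 2: e_2 = (-5.84, +1.12);  n_2 = (+0.1883, +0.9821)
∠(n_0, n_2) = 134.46°
δ = |180° − 134.46°| = 45.54°
45.54° ≤ 2α = 57.62°  →  valid

δ = 45.54°, valid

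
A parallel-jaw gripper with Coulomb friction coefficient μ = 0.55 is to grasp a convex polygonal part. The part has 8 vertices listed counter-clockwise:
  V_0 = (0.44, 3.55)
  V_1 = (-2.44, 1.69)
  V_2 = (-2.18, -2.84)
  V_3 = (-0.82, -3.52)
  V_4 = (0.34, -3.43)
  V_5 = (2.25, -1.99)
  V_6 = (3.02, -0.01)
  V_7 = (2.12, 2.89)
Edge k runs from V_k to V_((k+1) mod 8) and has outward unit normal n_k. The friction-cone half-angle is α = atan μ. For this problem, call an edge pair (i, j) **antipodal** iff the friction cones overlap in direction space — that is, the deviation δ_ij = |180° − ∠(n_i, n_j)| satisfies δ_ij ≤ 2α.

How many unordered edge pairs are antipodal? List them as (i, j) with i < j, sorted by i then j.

α = atan 0.55 = 28.81°;  2α = 57.62°
n_0 = (-0.5425, +0.8400)
n_1 = (-0.9984, -0.0573)
n_2 = (-0.4472, -0.8944)
n_3 = (+0.0774, -0.9970)
n_4 = (+0.6020, -0.7985)
n_5 = (+0.9320, -0.3624)
n_6 = (+0.9551, +0.2964)
n_7 = (+0.3657, +0.9308)
  (0,1): δ = 119.57°  ·
  (0,2): δ = 59.42°  ·
  (0,3): δ = 28.42°  ✓
  (0,4): δ = 4.16°  ✓
  (0,5): δ = 35.89°  ✓
  (0,6): δ = 74.39°  ·
  (0,7): δ = 125.70°  ·
  (1,2): δ = 119.85°  ·
  (1,3): δ = 88.85°  ·
  (1,4): δ = 56.27°  ✓
  (1,5): δ = 24.54°  ✓
  (1,6): δ = 13.96°  ✓
  (1,7): δ = 65.27°  ·
  (2,3): δ = 149.00°  ·
  (2,4): δ = 116.42°  ·
  (2,5): δ = 84.69°  ·
  (2,6): δ = 46.19°  ✓
  (2,7): δ = 5.12°  ✓
  (3,4): δ = 147.42°  ·
  (3,5): δ = 115.69°  ·
  (3,6): δ = 77.20°  ·
  (3,7): δ = 25.88°  ✓
  (4,5): δ = 148.26°  ·
  (4,6): δ = 109.77°  ·
  (4,7): δ = 58.46°  ·
  (5,6): δ = 141.51°  ·
  (5,7): δ = 90.20°  ·
  (6,7): δ = 128.69°  ·
antipodal pairs: 9

count = 9; pairs: (0,3), (0,4), (0,5), (1,4), (1,5), (1,6), (2,6), (2,7), (3,7)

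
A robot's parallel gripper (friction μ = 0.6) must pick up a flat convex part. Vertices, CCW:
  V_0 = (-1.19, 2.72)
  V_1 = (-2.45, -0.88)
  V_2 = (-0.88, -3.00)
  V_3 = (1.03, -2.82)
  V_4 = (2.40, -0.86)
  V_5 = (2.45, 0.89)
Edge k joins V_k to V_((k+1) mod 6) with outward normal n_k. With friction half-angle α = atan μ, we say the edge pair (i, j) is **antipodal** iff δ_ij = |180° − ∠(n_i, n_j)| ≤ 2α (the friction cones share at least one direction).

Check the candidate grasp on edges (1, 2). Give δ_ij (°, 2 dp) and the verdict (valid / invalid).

α = atan 0.6 = 30.96°;  2α = 61.93°
edge 1: e_1 = (+1.57, -2.12);  n_1 = (-0.8036, -0.5951)
edge 2: e_2 = (+1.91, +0.18);  n_2 = (+0.0938, -0.9956)
∠(n_1, n_2) = 58.86°
δ = |180° − 58.86°| = 121.14°
121.14° > 2α = 61.93°  →  invalid

δ = 121.14°, invalid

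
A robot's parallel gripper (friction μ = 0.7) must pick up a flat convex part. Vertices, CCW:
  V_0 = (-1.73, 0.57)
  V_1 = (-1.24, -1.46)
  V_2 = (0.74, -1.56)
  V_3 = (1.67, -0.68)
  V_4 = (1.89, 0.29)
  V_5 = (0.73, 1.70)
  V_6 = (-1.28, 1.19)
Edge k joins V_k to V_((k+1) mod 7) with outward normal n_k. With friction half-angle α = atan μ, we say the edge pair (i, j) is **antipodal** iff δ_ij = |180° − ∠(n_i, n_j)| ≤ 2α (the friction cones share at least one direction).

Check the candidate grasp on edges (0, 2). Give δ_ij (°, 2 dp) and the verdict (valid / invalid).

α = atan 0.7 = 34.99°;  2α = 69.98°
edge 0: e_0 = (+0.49, -2.03);  n_0 = (-0.9721, -0.2346)
edge 2: e_2 = (+0.93, +0.88);  n_2 = (+0.6873, -0.7264)
∠(n_0, n_2) = 119.85°
δ = |180° − 119.85°| = 60.15°
60.15° ≤ 2α = 69.98°  →  valid

δ = 60.15°, valid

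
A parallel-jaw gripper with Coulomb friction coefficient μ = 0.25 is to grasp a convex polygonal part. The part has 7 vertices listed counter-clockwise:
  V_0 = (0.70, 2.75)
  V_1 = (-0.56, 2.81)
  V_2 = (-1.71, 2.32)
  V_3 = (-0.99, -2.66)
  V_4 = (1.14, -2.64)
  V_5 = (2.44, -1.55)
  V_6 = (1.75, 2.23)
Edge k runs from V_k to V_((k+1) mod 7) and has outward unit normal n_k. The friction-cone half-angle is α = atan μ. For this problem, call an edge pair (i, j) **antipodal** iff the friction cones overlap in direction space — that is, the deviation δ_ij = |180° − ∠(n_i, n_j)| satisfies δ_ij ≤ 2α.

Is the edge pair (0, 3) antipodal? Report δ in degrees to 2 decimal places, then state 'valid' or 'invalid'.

δ = 3.26°, valid

α = atan 0.25 = 14.04°;  2α = 28.07°
edge 0: e_0 = (-1.26, +0.06);  n_0 = (+0.0476, +0.9989)
edge 3: e_3 = (+2.13, +0.02);  n_3 = (+0.0094, -1.0000)
∠(n_0, n_3) = 176.74°
δ = |180° − 176.74°| = 3.26°
3.26° ≤ 2α = 28.07°  →  valid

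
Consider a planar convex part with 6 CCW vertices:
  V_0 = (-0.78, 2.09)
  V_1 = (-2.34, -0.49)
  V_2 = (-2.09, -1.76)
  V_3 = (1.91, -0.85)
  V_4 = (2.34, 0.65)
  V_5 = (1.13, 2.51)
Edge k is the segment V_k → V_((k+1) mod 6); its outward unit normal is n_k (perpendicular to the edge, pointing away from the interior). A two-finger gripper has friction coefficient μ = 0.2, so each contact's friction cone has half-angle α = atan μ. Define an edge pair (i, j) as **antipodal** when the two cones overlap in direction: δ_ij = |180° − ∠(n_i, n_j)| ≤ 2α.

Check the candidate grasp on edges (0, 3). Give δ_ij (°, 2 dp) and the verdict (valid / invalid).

δ = 15.16°, valid

α = atan 0.2 = 11.31°;  2α = 22.62°
edge 0: e_0 = (-1.56, -2.58);  n_0 = (-0.8557, +0.5174)
edge 3: e_3 = (+0.43, +1.50);  n_3 = (+0.9613, -0.2756)
∠(n_0, n_3) = 164.84°
δ = |180° − 164.84°| = 15.16°
15.16° ≤ 2α = 22.62°  →  valid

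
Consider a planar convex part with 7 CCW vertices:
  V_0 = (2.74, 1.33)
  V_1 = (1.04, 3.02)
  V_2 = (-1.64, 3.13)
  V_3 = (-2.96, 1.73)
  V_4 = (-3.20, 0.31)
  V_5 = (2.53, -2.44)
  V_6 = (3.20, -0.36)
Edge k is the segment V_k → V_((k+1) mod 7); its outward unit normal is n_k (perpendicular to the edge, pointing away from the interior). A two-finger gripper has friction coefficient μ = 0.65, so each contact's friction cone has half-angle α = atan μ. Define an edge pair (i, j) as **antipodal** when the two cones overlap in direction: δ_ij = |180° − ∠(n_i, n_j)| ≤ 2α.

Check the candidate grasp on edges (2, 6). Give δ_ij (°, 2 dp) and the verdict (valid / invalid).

α = atan 0.65 = 33.02°;  2α = 66.05°
edge 2: e_2 = (-1.32, -1.40);  n_2 = (-0.7276, +0.6860)
edge 6: e_6 = (-0.46, +1.69);  n_6 = (+0.9649, +0.2626)
∠(n_2, n_6) = 121.46°
δ = |180° − 121.46°| = 58.54°
58.54° ≤ 2α = 66.05°  →  valid

δ = 58.54°, valid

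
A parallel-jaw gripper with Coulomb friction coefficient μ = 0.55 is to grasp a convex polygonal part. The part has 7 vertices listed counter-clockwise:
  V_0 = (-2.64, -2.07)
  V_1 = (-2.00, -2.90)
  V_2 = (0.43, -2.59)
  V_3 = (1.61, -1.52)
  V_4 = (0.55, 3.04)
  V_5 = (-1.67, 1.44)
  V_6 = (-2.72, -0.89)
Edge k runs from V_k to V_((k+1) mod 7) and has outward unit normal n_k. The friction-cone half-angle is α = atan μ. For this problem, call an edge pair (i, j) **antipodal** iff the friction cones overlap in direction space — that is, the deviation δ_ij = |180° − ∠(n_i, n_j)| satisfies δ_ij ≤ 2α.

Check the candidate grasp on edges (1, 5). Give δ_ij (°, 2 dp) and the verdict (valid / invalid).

δ = 58.47°, invalid

α = atan 0.55 = 28.81°;  2α = 57.62°
edge 1: e_1 = (+2.43, +0.31);  n_1 = (+0.1265, -0.9920)
edge 5: e_5 = (-1.05, -2.33);  n_5 = (-0.9117, +0.4109)
∠(n_1, n_5) = 121.53°
δ = |180° − 121.53°| = 58.47°
58.47° > 2α = 57.62°  →  invalid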